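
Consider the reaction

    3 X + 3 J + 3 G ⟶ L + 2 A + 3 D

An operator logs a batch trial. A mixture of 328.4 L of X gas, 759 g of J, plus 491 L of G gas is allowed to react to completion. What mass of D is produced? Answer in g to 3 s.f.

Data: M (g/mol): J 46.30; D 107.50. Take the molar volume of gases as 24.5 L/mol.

1440 g

n(X) = 328.4 / 24.5 = 13.40 mol
n(J) = 759.0 / 46.30 = 16.39 mol
n(G) = 491.0 / 24.5 = 20.04 mol
n/ν for X = 13.40/3 = 4.467
n/ν for J = 16.39/3 = 5.463
n/ν for G = 20.04/3 = 6.680
Smallest n/ν is X → limiting reagent.
n(D) = (3/3) × 13.40 = 13.40 mol
mass = 13.40 × 107.50 = 1441 g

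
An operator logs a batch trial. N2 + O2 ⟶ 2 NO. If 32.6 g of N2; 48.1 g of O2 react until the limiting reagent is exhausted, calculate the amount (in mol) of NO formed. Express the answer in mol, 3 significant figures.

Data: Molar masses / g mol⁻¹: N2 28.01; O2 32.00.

2.33 mol

n(N2) = 32.60 / 28.01 = 1.164 mol
n(O2) = 48.10 / 32.00 = 1.503 mol
n/ν for N2 = 1.164/1 = 1.164
n/ν for O2 = 1.503/1 = 1.503
Smallest n/ν is N2 → limiting reagent.
n(NO) = (2/1) × 1.164 = 2.328 mol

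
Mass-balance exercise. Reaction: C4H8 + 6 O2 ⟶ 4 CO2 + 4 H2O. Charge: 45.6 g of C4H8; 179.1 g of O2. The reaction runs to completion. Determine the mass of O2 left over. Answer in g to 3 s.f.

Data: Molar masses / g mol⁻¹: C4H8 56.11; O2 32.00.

n(C4H8) = 45.60 / 56.11 = 0.8127 mol
n(O2) = 179.1 / 32.00 = 5.597 mol
n/ν for C4H8 = 0.8127/1 = 0.8127
n/ν for O2 = 5.597/6 = 0.9328
Smallest n/ν is C4H8 → limiting reagent.
O2 consumed = (6/1) × 0.8127 = 4.876 mol
O2 remaining = 5.597 − 4.876 = 0.7210 mol
mass = 0.7210 × 32.00 = 23.07 g

23.1 g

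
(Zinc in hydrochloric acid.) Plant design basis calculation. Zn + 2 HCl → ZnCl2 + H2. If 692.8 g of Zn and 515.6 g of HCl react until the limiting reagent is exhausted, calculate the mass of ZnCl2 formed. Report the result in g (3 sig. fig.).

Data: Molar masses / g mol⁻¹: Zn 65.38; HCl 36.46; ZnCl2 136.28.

n(Zn) = 692.8 / 65.38 = 10.60 mol
n(HCl) = 515.6 / 36.46 = 14.14 mol
n/ν for Zn = 10.60/1 = 10.60
n/ν for HCl = 14.14/2 = 7.070
Smallest n/ν is HCl → limiting reagent.
n(ZnCl2) = (1/2) × 14.14 = 7.070 mol
mass = 7.070 × 136.28 = 963.5 g

964 g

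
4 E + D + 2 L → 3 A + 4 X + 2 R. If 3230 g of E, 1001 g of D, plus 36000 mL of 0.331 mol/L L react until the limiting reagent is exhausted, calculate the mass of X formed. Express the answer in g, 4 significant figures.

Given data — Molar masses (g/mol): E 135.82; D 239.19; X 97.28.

n(E) = 3230 / 135.82 = 23.78 mol
n(D) = 1001 / 239.19 = 4.185 mol
n(L) = 0.331 × 36000/1000 = 11.92 mol
n/ν → E: 5.945, D: 4.185, L: 5.960; D is limiting.
n(X) = (4/1) × 4.185 = 16.74 mol
mass = 16.74 × 97.28 = 1628 g

1628 g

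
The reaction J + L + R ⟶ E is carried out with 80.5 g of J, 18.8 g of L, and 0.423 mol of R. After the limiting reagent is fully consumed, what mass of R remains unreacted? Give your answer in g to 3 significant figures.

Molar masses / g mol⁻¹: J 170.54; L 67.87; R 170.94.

n(J) = 80.50 / 170.54 = 0.4720 mol
n(L) = 18.80 / 67.87 = 0.2770 mol
n(R) = 0.4230 mol
n/ν → J: 0.4720, L: 0.2770, R: 0.4230; L is limiting.
R consumed = (1/1) × 0.2770 = 0.2770 mol
R remaining = 0.4230 − 0.2770 = 0.1460 mol
mass = 0.1460 × 170.94 = 24.96 g

25.0 g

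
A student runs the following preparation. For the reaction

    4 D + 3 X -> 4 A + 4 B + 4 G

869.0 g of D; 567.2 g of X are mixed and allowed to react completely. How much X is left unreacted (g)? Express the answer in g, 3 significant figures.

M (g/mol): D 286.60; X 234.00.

35.1 g

n(D) = 869.0 / 286.60 = 3.032 mol
n(X) = 567.2 / 234.00 = 2.424 mol
n/ν for D = 3.032/4 = 0.7580
n/ν for X = 2.424/3 = 0.8080
Smallest n/ν is D → limiting reagent.
X consumed = (3/4) × 3.032 = 2.274 mol
X remaining = 2.424 − 2.274 = 0.1500 mol
mass = 0.1500 × 234.00 = 35.10 g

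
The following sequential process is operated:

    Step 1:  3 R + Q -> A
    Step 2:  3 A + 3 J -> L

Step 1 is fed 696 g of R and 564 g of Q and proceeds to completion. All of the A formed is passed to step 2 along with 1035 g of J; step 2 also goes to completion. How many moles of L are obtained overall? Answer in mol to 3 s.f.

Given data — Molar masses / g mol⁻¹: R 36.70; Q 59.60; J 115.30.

Step 1:
n(R) = 696.0 / 36.70 = 18.96 mol
n(Q) = 564.0 / 59.60 = 9.463 mol
n/ν for R = 18.96/3 = 6.320
n/ν for Q = 9.463/1 = 9.463
Smallest n/ν is R → limiting reagent.
n(A) produced = (1/3) × 18.96 = 6.320 mol
Step 2:
n(A) available = 6.320 mol
n(J) = 1035 / 115.30 = 8.977 mol
n/ν for A = 6.320/3 = 2.107
n/ν for J = 8.977/3 = 2.992
Smallest n/ν is A → limiting reagent.
n(L) = (1/3) × 6.320 = 2.107 mol

2.11 mol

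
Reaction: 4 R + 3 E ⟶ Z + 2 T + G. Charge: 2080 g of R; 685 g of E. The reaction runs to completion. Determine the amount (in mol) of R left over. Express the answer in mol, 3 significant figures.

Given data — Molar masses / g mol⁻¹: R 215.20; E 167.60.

4.22 mol

n(R) = 2080 / 215.20 = 9.665 mol
n(E) = 685.0 / 167.60 = 4.087 mol
n/ν for R = 9.665/4 = 2.416
n/ν for E = 4.087/3 = 1.362
Smallest n/ν is E → limiting reagent.
R consumed = (4/3) × 4.087 = 5.449 mol
R remaining = 9.665 − 5.449 = 4.216 mol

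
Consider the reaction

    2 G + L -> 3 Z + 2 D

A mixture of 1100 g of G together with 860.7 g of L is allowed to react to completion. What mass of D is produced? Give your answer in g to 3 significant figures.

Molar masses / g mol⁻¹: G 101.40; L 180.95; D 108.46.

1030 g

n(G) = 1100 / 101.40 = 10.85 mol
n(L) = 860.7 / 180.95 = 4.757 mol
n/ν → G: 5.425, L: 4.757; L is limiting.
n(D) = (2/1) × 4.757 = 9.514 mol
mass = 9.514 × 108.46 = 1032 g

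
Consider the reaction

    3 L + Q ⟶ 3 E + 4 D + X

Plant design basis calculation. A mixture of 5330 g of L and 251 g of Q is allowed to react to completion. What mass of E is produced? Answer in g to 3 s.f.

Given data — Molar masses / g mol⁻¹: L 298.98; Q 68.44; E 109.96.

1210 g

n(L) = 5330 / 298.98 = 17.83 mol
n(Q) = 251.0 / 68.44 = 3.667 mol
n/ν → L: 5.943, Q: 3.667; Q is limiting.
n(E) = (3/1) × 3.667 = 11.00 mol
mass = 11.00 × 109.96 = 1210 g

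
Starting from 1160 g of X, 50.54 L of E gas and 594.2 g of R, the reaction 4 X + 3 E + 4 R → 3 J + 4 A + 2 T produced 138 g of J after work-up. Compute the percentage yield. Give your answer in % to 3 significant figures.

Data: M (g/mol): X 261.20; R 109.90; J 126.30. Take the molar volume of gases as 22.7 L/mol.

49.1 %

n(X) = 1160 / 261.20 = 4.441 mol
n(E) = 50.54 / 22.7 = 2.226 mol
n(R) = 594.2 / 109.90 = 5.407 mol
n/ν for X = 4.441/4 = 1.110
n/ν for E = 2.226/3 = 0.7420
n/ν for R = 5.407/4 = 1.352
Smallest n/ν is E → limiting reagent.
theoretical n(J) = (3/3) × 2.226 = 2.226 mol → 281.1 g
% yield = 138 / 281.1 × 100 = 49.09 %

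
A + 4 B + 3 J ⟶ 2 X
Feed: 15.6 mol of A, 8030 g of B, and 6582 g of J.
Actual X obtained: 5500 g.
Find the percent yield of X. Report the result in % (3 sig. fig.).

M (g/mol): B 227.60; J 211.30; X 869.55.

35.9 %

n(A) = 15.60 mol
n(B) = 8030 / 227.60 = 35.28 mol
n(J) = 6582 / 211.30 = 31.15 mol
n/ν for A = 15.60/1 = 15.60
n/ν for B = 35.28/4 = 8.820
n/ν for J = 31.15/3 = 10.38
Smallest n/ν is B → limiting reagent.
theoretical n(X) = (2/4) × 35.28 = 17.64 mol → 15340 g
% yield = 5500 / 15340 × 100 = 35.85 %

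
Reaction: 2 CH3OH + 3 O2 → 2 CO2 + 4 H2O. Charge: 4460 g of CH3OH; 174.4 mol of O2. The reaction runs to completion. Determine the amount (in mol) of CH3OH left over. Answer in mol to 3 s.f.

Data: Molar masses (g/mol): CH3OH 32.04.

n(CH3OH) = 4460 / 32.04 = 139.2 mol
n(O2) = 174.4 mol
n/ν for CH3OH = 139.2/2 = 69.60
n/ν for O2 = 174.4/3 = 58.13
Smallest n/ν is O2 → limiting reagent.
CH3OH consumed = (2/3) × 174.4 = 116.3 mol
CH3OH remaining = 139.2 − 116.3 = 22.90 mol

22.9 mol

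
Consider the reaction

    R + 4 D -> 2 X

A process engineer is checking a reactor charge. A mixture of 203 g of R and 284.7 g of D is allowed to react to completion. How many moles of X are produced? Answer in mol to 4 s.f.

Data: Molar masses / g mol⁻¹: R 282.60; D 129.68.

n(R) = 203.0 / 282.60 = 0.7183 mol
n(D) = 284.7 / 129.68 = 2.195 mol
n/ν for R = 0.7183/1 = 0.7183
n/ν for D = 2.195/4 = 0.5488
Smallest n/ν is D → limiting reagent.
n(X) = (2/4) × 2.195 = 1.098 mol

1.098 mol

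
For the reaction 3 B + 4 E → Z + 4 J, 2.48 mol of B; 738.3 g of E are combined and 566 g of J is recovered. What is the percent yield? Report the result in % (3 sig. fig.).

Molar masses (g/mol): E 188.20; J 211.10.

81.1 %

n(B) = 2.480 mol
n(E) = 738.3 / 188.20 = 3.923 mol
n/ν for B = 2.480/3 = 0.8267
n/ν for E = 3.923/4 = 0.9808
Smallest n/ν is B → limiting reagent.
theoretical n(J) = (4/3) × 2.480 = 3.307 mol → 698.1 g
% yield = 566 / 698.1 × 100 = 81.08 %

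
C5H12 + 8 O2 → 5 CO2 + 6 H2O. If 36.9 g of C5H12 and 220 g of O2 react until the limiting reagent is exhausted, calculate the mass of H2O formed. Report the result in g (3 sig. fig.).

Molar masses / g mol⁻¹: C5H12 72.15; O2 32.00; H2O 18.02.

n(C5H12) = 36.90 / 72.15 = 0.5114 mol
n(O2) = 220.0 / 32.00 = 6.875 mol
n/ν for C5H12 = 0.5114/1 = 0.5114
n/ν for O2 = 6.875/8 = 0.8594
Smallest n/ν is C5H12 → limiting reagent.
n(H2O) = (6/1) × 0.5114 = 3.068 mol
mass = 3.068 × 18.02 = 55.29 g

55.3 g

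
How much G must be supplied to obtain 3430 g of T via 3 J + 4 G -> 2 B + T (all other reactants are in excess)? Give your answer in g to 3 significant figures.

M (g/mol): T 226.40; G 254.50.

15400 g

n(T) = 3430 / 226.40 = 15.15 mol
n(G) = (4/1) × 15.15 = 60.60 mol
mass = 60.60 × 254.50 = 15420 g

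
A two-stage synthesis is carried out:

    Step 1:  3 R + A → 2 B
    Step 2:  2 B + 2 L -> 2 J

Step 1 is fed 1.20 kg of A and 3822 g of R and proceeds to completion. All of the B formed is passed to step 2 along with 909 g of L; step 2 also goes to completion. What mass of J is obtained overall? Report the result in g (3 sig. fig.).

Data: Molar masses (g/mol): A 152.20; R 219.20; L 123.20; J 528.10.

Step 1:
n(A) = 1.200×1000 / 152.20 = 7.884 mol
n(R) = 3822 / 219.20 = 17.44 mol
n/ν for A = 7.884/1 = 7.884
n/ν for R = 17.44/3 = 5.813
Smallest n/ν is R → limiting reagent.
n(B) produced = (2/3) × 17.44 = 11.63 mol
Step 2:
n(B) available = 11.63 mol
n(L) = 909.0 / 123.20 = 7.378 mol
n/ν for B = 11.63/2 = 5.815
n/ν for L = 7.378/2 = 3.689
Smallest n/ν is L → limiting reagent.
n(J) = (2/2) × 7.378 = 7.378 mol
mass = 7.378 × 528.10 = 3896 g

3900 g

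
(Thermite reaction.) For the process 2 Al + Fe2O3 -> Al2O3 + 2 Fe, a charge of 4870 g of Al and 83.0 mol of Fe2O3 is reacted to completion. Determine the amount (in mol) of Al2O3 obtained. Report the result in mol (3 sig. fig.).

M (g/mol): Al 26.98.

n(Al) = 4870 / 26.98 = 180.5 mol
n(Fe2O3) = 83.00 mol
n/ν for Al = 180.5/2 = 90.25
n/ν for Fe2O3 = 83.00/1 = 83.00
Smallest n/ν is Fe2O3 → limiting reagent.
n(Al2O3) = (1/1) × 83.00 = 83.00 mol

83.0 mol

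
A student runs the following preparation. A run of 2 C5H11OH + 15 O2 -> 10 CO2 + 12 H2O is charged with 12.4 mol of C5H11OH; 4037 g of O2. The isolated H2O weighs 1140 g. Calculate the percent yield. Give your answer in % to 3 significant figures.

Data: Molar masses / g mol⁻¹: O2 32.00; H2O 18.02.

85.0 %

n(C5H11OH) = 12.40 mol
n(O2) = 4037 / 32.00 = 126.2 mol
n/ν for C5H11OH = 12.40/2 = 6.200
n/ν for O2 = 126.2/15 = 8.413
Smallest n/ν is C5H11OH → limiting reagent.
theoretical n(H2O) = (12/2) × 12.40 = 74.40 mol → 1341 g
% yield = 1140 / 1341 × 100 = 85.01 %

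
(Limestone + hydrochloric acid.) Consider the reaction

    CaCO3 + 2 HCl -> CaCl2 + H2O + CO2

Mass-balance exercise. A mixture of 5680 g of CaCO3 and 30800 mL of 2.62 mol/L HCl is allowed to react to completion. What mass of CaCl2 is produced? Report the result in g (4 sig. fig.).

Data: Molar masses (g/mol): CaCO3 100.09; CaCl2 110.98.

n(CaCO3) = 5680 / 100.09 = 56.75 mol
n(HCl) = 2.62 × 30800/1000 = 80.70 mol
n/ν → CaCO3: 56.75, HCl: 40.35; HCl is limiting.
n(CaCl2) = (1/2) × 80.70 = 40.35 mol
mass = 40.35 × 110.98 = 4478 g

4478 g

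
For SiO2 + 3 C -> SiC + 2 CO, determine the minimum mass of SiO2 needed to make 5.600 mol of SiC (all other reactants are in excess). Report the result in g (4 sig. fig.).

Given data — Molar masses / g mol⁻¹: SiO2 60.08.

n(SiC) = 5.600 mol
n(SiO2) = (1/1) × 5.600 = 5.600 mol
mass = 5.600 × 60.08 = 336.4 g

336.4 g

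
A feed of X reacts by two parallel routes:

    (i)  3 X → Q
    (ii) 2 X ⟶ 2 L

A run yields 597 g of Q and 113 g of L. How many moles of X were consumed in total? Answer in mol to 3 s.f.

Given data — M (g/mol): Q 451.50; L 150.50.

n(Q) = 597 / 451.50 = 1.322 mol
n(L) = 113 / 150.50 = 0.7508 mol
n(X) via (i) = (3/1)×1.322 = 3.966 mol
n(X) via (ii) = (2/2)×0.7508 = 0.7508 mol
total n(X) = 3.966 + 0.7508 = 4.717 mol

4.72 mol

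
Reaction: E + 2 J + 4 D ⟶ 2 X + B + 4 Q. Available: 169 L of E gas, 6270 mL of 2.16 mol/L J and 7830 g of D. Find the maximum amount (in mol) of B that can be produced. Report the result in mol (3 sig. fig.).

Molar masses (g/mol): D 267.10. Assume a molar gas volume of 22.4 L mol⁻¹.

n(E) = 169.0 / 22.4 = 7.545 mol
n(J) = 2.16 × 6270/1000 = 13.54 mol
n(D) = 7830 / 267.10 = 29.31 mol
n/ν → E: 7.545, J: 6.770, D: 7.328; J is limiting.
n(B) = (1/2) × 13.54 = 6.770 mol

6.77 mol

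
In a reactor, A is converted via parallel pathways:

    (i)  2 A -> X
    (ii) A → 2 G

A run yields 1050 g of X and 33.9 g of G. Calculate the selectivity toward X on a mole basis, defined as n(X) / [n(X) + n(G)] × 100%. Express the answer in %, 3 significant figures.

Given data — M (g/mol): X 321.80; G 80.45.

88.6 %

n(X) = 1050 / 321.80 = 3.263 mol
n(G) = 33.9 / 80.45 = 0.4214 mol
selectivity = 3.263/(3.263+0.4214) × 100 = 88.56 %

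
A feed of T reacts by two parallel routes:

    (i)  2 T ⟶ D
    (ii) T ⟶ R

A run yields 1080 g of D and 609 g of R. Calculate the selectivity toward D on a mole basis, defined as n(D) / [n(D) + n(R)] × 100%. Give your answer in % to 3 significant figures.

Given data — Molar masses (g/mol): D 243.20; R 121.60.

n(D) = 1080 / 243.20 = 4.441 mol
n(R) = 609 / 121.60 = 5.008 mol
selectivity = 4.441/(4.441+5.008) × 100 = 47.00 %

47.0 %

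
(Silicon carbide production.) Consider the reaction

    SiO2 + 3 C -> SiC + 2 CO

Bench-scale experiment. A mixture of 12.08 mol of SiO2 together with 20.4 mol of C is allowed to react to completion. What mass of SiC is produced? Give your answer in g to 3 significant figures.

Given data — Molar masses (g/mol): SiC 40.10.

273 g

n(SiO2) = 12.08 mol
n(C) = 20.40 mol
n/ν → SiO2: 12.08, C: 6.800; C is limiting.
n(SiC) = (1/3) × 20.40 = 6.800 mol
mass = 6.800 × 40.10 = 272.7 g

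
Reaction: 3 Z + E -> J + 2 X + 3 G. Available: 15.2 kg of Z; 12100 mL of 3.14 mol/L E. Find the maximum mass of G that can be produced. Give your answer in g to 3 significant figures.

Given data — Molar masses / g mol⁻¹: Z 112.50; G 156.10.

n(Z) = 15.20×1000 / 112.50 = 135.1 mol
n(E) = 3.14 × 12100/1000 = 37.99 mol
n/ν → Z: 45.03, E: 37.99; E is limiting.
n(G) = (3/1) × 37.99 = 114.0 mol
mass = 114.0 × 156.10 = 17800 g

17800 g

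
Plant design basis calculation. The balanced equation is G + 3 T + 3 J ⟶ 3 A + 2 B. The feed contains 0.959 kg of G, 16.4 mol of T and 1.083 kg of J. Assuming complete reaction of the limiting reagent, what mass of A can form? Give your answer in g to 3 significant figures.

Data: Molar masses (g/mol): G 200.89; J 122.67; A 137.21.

n(G) = 0.9590×1000 / 200.89 = 4.774 mol
n(T) = 16.40 mol
n(J) = 1.083×1000 / 122.67 = 8.829 mol
n/ν for G = 4.774/1 = 4.774
n/ν for T = 16.40/3 = 5.467
n/ν for J = 8.829/3 = 2.943
Smallest n/ν is J → limiting reagent.
n(A) = (3/3) × 8.829 = 8.829 mol
mass = 8.829 × 137.21 = 1211 g

1210 g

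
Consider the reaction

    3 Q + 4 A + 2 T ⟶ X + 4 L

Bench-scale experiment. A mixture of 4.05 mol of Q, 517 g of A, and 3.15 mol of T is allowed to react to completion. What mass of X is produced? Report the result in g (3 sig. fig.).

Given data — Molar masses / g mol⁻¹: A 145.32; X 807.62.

718 g

n(Q) = 4.050 mol
n(A) = 517.0 / 145.32 = 3.558 mol
n(T) = 3.150 mol
n/ν → Q: 1.350, A: 0.8895, T: 1.575; A is limiting.
n(X) = (1/4) × 3.558 = 0.8895 mol
mass = 0.8895 × 807.62 = 718.4 g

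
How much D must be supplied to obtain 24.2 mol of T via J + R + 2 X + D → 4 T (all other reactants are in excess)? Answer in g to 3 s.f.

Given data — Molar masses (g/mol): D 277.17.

n(T) = 24.20 mol
n(D) = (1/4) × 24.20 = 6.050 mol
mass = 6.050 × 277.17 = 1677 g

1680 g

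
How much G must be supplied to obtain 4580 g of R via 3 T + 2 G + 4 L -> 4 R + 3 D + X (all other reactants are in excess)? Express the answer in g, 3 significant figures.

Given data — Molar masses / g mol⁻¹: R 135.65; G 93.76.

1580 g

n(R) = 4580 / 135.65 = 33.76 mol
n(G) = (2/4) × 33.76 = 16.88 mol
mass = 16.88 × 93.76 = 1583 g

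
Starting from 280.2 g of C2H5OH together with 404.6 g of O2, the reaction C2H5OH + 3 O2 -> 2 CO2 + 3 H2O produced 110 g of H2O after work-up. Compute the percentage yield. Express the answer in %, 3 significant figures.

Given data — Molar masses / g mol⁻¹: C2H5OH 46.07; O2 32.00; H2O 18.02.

48.3 %

n(C2H5OH) = 280.2 / 46.07 = 6.082 mol
n(O2) = 404.6 / 32.00 = 12.64 mol
n/ν for C2H5OH = 6.082/1 = 6.082
n/ν for O2 = 12.64/3 = 4.213
Smallest n/ν is O2 → limiting reagent.
theoretical n(H2O) = (3/3) × 12.64 = 12.64 mol → 227.8 g
% yield = 110 / 227.8 × 100 = 48.29 %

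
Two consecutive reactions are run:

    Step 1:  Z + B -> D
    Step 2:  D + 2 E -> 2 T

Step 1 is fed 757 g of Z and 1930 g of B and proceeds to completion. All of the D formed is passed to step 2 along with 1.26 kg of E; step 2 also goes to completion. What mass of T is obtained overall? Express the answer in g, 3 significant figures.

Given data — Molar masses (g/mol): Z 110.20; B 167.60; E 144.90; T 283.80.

2470 g

Step 1:
n(Z) = 757.0 / 110.20 = 6.869 mol
n(B) = 1930 / 167.60 = 11.52 mol
n/ν for Z = 6.869/1 = 6.869
n/ν for B = 11.52/1 = 11.52
Smallest n/ν is Z → limiting reagent.
n(D) produced = (1/1) × 6.869 = 6.869 mol
Step 2:
n(D) available = 6.869 mol
n(E) = 1.260×1000 / 144.90 = 8.696 mol
n/ν for D = 6.869/1 = 6.869
n/ν for E = 8.696/2 = 4.348
Smallest n/ν is E → limiting reagent.
n(T) = (2/2) × 8.696 = 8.696 mol
mass = 8.696 × 283.80 = 2468 g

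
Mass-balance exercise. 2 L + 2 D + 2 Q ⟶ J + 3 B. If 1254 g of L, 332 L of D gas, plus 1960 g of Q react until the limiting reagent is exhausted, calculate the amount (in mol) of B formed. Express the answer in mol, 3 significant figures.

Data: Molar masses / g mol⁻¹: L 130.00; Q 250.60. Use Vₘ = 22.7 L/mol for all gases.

n(L) = 1254 / 130.00 = 9.646 mol
n(D) = 332.0 / 22.7 = 14.63 mol
n(Q) = 1960 / 250.60 = 7.821 mol
n/ν → L: 4.823, D: 7.315, Q: 3.911; Q is limiting.
n(B) = (3/2) × 7.821 = 11.73 mol

11.7 mol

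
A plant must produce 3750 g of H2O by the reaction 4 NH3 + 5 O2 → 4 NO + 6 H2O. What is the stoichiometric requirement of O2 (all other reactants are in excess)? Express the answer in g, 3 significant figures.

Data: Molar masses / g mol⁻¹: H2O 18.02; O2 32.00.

n(H2O) = 3750 / 18.02 = 208.1 mol
n(O2) = (5/6) × 208.1 = 173.4 mol
mass = 173.4 × 32.00 = 5549 g

5550 g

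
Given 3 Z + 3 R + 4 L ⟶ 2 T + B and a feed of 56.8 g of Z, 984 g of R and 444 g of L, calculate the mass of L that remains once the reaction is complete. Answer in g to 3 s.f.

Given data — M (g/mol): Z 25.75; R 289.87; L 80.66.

n(Z) = 56.80 / 25.75 = 2.206 mol
n(R) = 984.0 / 289.87 = 3.395 mol
n(L) = 444.0 / 80.66 = 5.505 mol
n/ν for Z = 2.206/3 = 0.7353
n/ν for R = 3.395/3 = 1.132
n/ν for L = 5.505/4 = 1.376
Smallest n/ν is Z → limiting reagent.
L consumed = (4/3) × 2.206 = 2.941 mol
L remaining = 5.505 − 2.941 = 2.564 mol
mass = 2.564 × 80.66 = 206.8 g

207 g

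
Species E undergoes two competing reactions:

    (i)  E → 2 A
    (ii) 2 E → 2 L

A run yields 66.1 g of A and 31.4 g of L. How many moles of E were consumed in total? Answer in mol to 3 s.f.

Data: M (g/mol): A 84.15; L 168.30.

n(A) = 66.1 / 84.15 = 0.7855 mol
n(L) = 31.4 / 168.30 = 0.1866 mol
n(E) via (i) = (1/2)×0.7855 = 0.3928 mol
n(E) via (ii) = (2/2)×0.1866 = 0.1866 mol
total n(E) = 0.3928 + 0.1866 = 0.5794 mol

0.579 mol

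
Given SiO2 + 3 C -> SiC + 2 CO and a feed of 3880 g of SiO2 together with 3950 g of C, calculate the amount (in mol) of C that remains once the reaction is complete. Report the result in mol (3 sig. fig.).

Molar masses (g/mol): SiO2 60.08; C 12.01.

n(SiO2) = 3880 / 60.08 = 64.58 mol
n(C) = 3950 / 12.01 = 328.9 mol
n/ν → SiO2: 64.58, C: 109.6; SiO2 is limiting.
C consumed = (3/1) × 64.58 = 193.7 mol
C remaining = 328.9 − 193.7 = 135.2 mol

135 mol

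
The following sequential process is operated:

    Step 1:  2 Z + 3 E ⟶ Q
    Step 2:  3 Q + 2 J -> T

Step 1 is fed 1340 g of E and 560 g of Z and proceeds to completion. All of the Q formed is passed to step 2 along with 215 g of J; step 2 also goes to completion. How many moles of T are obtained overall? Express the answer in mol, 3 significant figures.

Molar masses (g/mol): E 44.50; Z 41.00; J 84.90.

1.27 mol

Step 1:
n(E) = 1340 / 44.50 = 30.11 mol
n(Z) = 560.0 / 41.00 = 13.66 mol
n/ν for E = 30.11/3 = 10.04
n/ν for Z = 13.66/2 = 6.830
Smallest n/ν is Z → limiting reagent.
n(Q) produced = (1/2) × 13.66 = 6.830 mol
Step 2:
n(Q) available = 6.830 mol
n(J) = 215.0 / 84.90 = 2.532 mol
n/ν for Q = 6.830/3 = 2.277
n/ν for J = 2.532/2 = 1.266
Smallest n/ν is J → limiting reagent.
n(T) = (1/2) × 2.532 = 1.266 mol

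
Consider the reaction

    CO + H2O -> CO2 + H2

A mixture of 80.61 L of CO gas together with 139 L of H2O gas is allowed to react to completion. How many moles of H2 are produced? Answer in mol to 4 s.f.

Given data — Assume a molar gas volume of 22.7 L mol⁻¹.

3.551 mol

n(CO) = 80.61 / 22.7 = 3.551 mol
n(H2O) = 139.0 / 22.7 = 6.123 mol
n/ν → CO: 3.551, H2O: 6.123; CO is limiting.
n(H2) = (1/1) × 3.551 = 3.551 mol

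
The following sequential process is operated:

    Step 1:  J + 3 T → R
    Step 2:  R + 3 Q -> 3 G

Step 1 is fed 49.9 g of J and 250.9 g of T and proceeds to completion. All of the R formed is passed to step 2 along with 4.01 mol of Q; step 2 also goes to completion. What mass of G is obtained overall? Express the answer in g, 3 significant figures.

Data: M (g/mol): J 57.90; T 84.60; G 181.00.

Step 1:
n(J) = 49.90 / 57.90 = 0.8618 mol
n(T) = 250.9 / 84.60 = 2.966 mol
n/ν for J = 0.8618/1 = 0.8618
n/ν for T = 2.966/3 = 0.9887
Smallest n/ν is J → limiting reagent.
n(R) produced = (1/1) × 0.8618 = 0.8618 mol
Step 2:
n(R) available = 0.8618 mol
n(Q) = 4.010 mol
n/ν for R = 0.8618/1 = 0.8618
n/ν for Q = 4.010/3 = 1.337
Smallest n/ν is R → limiting reagent.
n(G) = (3/1) × 0.8618 = 2.585 mol
mass = 2.585 × 181.00 = 467.9 g

468 g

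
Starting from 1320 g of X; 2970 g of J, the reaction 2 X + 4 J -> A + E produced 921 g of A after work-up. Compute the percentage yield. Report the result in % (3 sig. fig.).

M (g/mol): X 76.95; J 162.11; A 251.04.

80.1 %

n(X) = 1320 / 76.95 = 17.15 mol
n(J) = 2970 / 162.11 = 18.32 mol
n/ν for X = 17.15/2 = 8.575
n/ν for J = 18.32/4 = 4.580
Smallest n/ν is J → limiting reagent.
theoretical n(A) = (1/4) × 18.32 = 4.580 mol → 1150 g
% yield = 921 / 1150 × 100 = 80.09 %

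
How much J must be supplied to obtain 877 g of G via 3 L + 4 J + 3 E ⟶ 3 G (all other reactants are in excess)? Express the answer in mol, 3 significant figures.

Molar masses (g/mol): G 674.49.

1.73 mol

n(G) = 877 / 674.49 = 1.300 mol
n(J) = (4/3) × 1.300 = 1.733 mol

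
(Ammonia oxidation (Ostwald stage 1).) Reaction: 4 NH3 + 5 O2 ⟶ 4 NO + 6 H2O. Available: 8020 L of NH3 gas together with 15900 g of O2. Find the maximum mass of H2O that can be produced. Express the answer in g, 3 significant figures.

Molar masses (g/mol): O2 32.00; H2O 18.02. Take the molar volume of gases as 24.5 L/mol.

8850 g

n(NH3) = 8020 / 24.5 = 327.3 mol
n(O2) = 15900 / 32.00 = 496.9 mol
n/ν for NH3 = 327.3/4 = 81.83
n/ν for O2 = 496.9/5 = 99.38
Smallest n/ν is NH3 → limiting reagent.
n(H2O) = (6/4) × 327.3 = 491.0 mol
mass = 491.0 × 18.02 = 8848 g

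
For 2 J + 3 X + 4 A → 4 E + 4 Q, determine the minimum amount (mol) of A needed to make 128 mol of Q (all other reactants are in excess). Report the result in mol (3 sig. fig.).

n(Q) = 128.0 mol
n(A) = (4/4) × 128.0 = 128.0 mol

128 mol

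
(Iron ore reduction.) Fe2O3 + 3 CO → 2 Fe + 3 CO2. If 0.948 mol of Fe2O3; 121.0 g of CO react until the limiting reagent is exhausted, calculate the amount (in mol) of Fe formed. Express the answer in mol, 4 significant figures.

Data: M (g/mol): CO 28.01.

n(Fe2O3) = 0.9480 mol
n(CO) = 121.0 / 28.01 = 4.320 mol
n/ν → Fe2O3: 0.9480, CO: 1.440; Fe2O3 is limiting.
n(Fe) = (2/1) × 0.9480 = 1.896 mol

1.896 mol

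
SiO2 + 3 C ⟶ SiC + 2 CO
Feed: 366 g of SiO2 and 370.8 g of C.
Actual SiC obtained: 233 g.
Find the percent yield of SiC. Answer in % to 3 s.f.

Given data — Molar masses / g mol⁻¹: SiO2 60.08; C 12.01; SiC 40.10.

95.4 %

n(SiO2) = 366.0 / 60.08 = 6.092 mol
n(C) = 370.8 / 12.01 = 30.87 mol
n/ν → SiO2: 6.092, C: 10.29; SiO2 is limiting.
theoretical n(SiC) = (1/1) × 6.092 = 6.092 mol → 244.3 g
% yield = 233 / 244.3 × 100 = 95.37 %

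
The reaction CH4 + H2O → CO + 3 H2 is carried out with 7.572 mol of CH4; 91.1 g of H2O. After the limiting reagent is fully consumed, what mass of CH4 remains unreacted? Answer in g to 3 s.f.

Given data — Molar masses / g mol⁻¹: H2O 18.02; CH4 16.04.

40.4 g

n(CH4) = 7.572 mol
n(H2O) = 91.10 / 18.02 = 5.055 mol
n/ν → CH4: 7.572, H2O: 5.055; H2O is limiting.
CH4 consumed = (1/1) × 5.055 = 5.055 mol
CH4 remaining = 7.572 − 5.055 = 2.517 mol
mass = 2.517 × 16.04 = 40.37 g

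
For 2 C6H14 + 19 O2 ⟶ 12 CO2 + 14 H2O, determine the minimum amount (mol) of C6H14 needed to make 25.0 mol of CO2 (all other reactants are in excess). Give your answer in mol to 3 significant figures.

n(CO2) = 25.00 mol
n(C6H14) = (2/12) × 25.00 = 4.167 mol

4.17 mol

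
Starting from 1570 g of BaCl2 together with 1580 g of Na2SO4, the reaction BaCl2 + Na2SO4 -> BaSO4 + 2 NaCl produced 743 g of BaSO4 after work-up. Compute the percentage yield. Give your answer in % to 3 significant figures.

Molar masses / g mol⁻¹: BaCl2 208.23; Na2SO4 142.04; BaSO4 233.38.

42.2 %

n(BaCl2) = 1570 / 208.23 = 7.540 mol
n(Na2SO4) = 1580 / 142.04 = 11.12 mol
n/ν for BaCl2 = 7.540/1 = 7.540
n/ν for Na2SO4 = 11.12/1 = 11.12
Smallest n/ν is BaCl2 → limiting reagent.
theoretical n(BaSO4) = (1/1) × 7.540 = 7.540 mol → 1760 g
% yield = 743 / 1760 × 100 = 42.22 %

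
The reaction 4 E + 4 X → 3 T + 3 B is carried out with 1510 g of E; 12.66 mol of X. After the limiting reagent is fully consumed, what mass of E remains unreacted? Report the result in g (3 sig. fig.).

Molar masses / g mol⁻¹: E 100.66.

236 g

n(E) = 1510 / 100.66 = 15.00 mol
n(X) = 12.66 mol
n/ν for E = 15.00/4 = 3.750
n/ν for X = 12.66/4 = 3.165
Smallest n/ν is X → limiting reagent.
E consumed = (4/4) × 12.66 = 12.66 mol
E remaining = 15.00 − 12.66 = 2.340 mol
mass = 2.340 × 100.66 = 235.5 g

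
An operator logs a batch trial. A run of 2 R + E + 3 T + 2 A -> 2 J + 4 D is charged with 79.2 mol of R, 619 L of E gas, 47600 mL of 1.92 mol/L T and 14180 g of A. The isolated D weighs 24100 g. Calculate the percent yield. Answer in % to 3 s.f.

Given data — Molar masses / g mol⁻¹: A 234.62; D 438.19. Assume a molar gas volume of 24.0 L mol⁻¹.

n(R) = 79.20 mol
n(E) = 619.0 / 24.0 = 25.79 mol
n(T) = 1.92 × 47600/1000 = 91.39 mol
n(A) = 14180 / 234.62 = 60.44 mol
n/ν for R = 79.20/2 = 39.60
n/ν for E = 25.79/1 = 25.79
n/ν for T = 91.39/3 = 30.46
n/ν for A = 60.44/2 = 30.22
Smallest n/ν is E → limiting reagent.
theoretical n(D) = (4/1) × 25.79 = 103.2 mol → 45220 g
% yield = 24100 / 45220 × 100 = 53.30 %

53.3 %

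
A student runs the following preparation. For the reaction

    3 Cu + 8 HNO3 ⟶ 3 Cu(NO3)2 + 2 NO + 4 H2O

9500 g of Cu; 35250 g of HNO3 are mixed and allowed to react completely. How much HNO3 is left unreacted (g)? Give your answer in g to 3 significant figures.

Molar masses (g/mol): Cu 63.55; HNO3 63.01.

n(Cu) = 9500 / 63.55 = 149.5 mol
n(HNO3) = 35250 / 63.01 = 559.4 mol
n/ν → Cu: 49.83, HNO3: 69.93; Cu is limiting.
HNO3 consumed = (8/3) × 149.5 = 398.7 mol
HNO3 remaining = 559.4 − 398.7 = 160.7 mol
mass = 160.7 × 63.01 = 10130 g

10100 g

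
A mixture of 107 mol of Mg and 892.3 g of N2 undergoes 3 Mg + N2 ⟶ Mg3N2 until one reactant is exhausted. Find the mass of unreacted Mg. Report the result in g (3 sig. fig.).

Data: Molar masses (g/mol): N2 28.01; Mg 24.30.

n(Mg) = 107.0 mol
n(N2) = 892.3 / 28.01 = 31.86 mol
n/ν for Mg = 107.0/3 = 35.67
n/ν for N2 = 31.86/1 = 31.86
Smallest n/ν is N2 → limiting reagent.
Mg consumed = (3/1) × 31.86 = 95.58 mol
Mg remaining = 107.0 − 95.58 = 11.42 mol
mass = 11.42 × 24.30 = 277.5 g

278 g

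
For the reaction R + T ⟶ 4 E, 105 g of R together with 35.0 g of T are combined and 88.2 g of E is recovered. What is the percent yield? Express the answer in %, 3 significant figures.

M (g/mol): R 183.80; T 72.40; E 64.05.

n(R) = 105.0 / 183.80 = 0.5713 mol
n(T) = 35.00 / 72.40 = 0.4834 mol
n/ν → R: 0.5713, T: 0.4834; T is limiting.
theoretical n(E) = (4/1) × 0.4834 = 1.934 mol → 123.9 g
% yield = 88.2 / 123.9 × 100 = 71.19 %

71.2 %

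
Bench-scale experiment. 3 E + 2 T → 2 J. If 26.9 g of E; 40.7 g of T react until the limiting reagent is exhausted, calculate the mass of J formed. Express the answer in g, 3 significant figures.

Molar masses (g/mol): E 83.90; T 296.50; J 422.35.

n(E) = 26.90 / 83.90 = 0.3206 mol
n(T) = 40.70 / 296.50 = 0.1373 mol
n/ν for E = 0.3206/3 = 0.1069
n/ν for T = 0.1373/2 = 0.06865
Smallest n/ν is T → limiting reagent.
n(J) = (2/2) × 0.1373 = 0.1373 mol
mass = 0.1373 × 422.35 = 57.99 g

58.0 g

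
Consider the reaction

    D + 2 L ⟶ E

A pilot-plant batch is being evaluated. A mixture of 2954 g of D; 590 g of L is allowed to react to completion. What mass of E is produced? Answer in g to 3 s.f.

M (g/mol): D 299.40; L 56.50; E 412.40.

2150 g

n(D) = 2954 / 299.40 = 9.866 mol
n(L) = 590.0 / 56.50 = 10.44 mol
n/ν for D = 9.866/1 = 9.866
n/ν for L = 10.44/2 = 5.220
Smallest n/ν is L → limiting reagent.
n(E) = (1/2) × 10.44 = 5.220 mol
mass = 5.220 × 412.40 = 2153 g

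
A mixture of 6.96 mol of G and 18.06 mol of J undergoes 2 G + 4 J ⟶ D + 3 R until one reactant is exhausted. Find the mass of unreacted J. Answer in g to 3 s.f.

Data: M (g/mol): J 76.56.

n(G) = 6.960 mol
n(J) = 18.06 mol
n/ν for G = 6.960/2 = 3.480
n/ν for J = 18.06/4 = 4.515
Smallest n/ν is G → limiting reagent.
J consumed = (4/2) × 6.960 = 13.92 mol
J remaining = 18.06 − 13.92 = 4.140 mol
mass = 4.140 × 76.56 = 317.0 g

317 g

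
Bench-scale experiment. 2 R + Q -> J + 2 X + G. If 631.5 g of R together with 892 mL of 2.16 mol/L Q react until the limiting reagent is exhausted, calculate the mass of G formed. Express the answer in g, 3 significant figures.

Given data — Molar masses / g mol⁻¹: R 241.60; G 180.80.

236 g

n(R) = 631.5 / 241.60 = 2.614 mol
n(Q) = 2.16 × 892.0/1000 = 1.927 mol
n/ν → R: 1.307, Q: 1.927; R is limiting.
n(G) = (1/2) × 2.614 = 1.307 mol
mass = 1.307 × 180.80 = 236.3 g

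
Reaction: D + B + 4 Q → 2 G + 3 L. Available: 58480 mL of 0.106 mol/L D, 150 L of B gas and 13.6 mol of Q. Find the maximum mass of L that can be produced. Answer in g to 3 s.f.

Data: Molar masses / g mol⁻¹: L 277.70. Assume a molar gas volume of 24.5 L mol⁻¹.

2830 g

n(D) = 0.106 × 58480/1000 = 6.199 mol
n(B) = 150.0 / 24.5 = 6.122 mol
n(Q) = 13.60 mol
n/ν for D = 6.199/1 = 6.199
n/ν for B = 6.122/1 = 6.122
n/ν for Q = 13.60/4 = 3.400
Smallest n/ν is Q → limiting reagent.
n(L) = (3/4) × 13.60 = 10.20 mol
mass = 10.20 × 277.70 = 2833 g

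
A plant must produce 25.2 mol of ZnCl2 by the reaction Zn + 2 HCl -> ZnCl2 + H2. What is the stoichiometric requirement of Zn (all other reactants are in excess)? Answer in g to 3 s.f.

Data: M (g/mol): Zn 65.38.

1650 g

n(ZnCl2) = 25.20 mol
n(Zn) = (1/1) × 25.20 = 25.20 mol
mass = 25.20 × 65.38 = 1648 g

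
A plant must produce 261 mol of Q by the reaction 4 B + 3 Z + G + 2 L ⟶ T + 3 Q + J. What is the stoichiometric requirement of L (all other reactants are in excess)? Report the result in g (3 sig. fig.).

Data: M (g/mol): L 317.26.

n(Q) = 261.0 mol
n(L) = (2/3) × 261.0 = 174.0 mol
mass = 174.0 × 317.26 = 55200 g

55200 g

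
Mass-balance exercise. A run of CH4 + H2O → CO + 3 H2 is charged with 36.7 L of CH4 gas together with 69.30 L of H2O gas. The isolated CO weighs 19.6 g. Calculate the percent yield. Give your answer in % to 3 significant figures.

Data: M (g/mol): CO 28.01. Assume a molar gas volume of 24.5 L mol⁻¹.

n(CH4) = 36.70 / 24.5 = 1.498 mol
n(H2O) = 69.30 / 24.5 = 2.829 mol
n/ν for CH4 = 1.498/1 = 1.498
n/ν for H2O = 2.829/1 = 2.829
Smallest n/ν is CH4 → limiting reagent.
theoretical n(CO) = (1/1) × 1.498 = 1.498 mol → 41.96 g
% yield = 19.6 / 41.96 × 100 = 46.71 %

46.7 %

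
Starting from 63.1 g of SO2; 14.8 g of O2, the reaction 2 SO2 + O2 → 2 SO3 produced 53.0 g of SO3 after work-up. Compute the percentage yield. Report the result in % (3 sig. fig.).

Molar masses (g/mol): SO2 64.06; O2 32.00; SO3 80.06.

n(SO2) = 63.10 / 64.06 = 0.9850 mol
n(O2) = 14.80 / 32.00 = 0.4625 mol
n/ν for SO2 = 0.9850/2 = 0.4925
n/ν for O2 = 0.4625/1 = 0.4625
Smallest n/ν is O2 → limiting reagent.
theoretical n(SO3) = (2/1) × 0.4625 = 0.9250 mol → 74.06 g
% yield = 53.0 / 74.06 × 100 = 71.56 %

71.6 %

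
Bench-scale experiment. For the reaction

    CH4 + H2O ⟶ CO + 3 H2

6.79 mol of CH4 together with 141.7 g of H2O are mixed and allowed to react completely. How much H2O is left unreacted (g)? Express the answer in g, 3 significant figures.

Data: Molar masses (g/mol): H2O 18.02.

19.3 g

n(CH4) = 6.790 mol
n(H2O) = 141.7 / 18.02 = 7.863 mol
n/ν for CH4 = 6.790/1 = 6.790
n/ν for H2O = 7.863/1 = 7.863
Smallest n/ν is CH4 → limiting reagent.
H2O consumed = (1/1) × 6.790 = 6.790 mol
H2O remaining = 7.863 − 6.790 = 1.073 mol
mass = 1.073 × 18.02 = 19.34 g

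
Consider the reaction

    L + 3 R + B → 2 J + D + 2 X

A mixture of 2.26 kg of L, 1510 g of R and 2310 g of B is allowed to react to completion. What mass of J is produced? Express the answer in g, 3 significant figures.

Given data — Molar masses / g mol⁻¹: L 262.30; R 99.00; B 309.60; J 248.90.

n(L) = 2.260×1000 / 262.30 = 8.616 mol
n(R) = 1510 / 99.00 = 15.25 mol
n(B) = 2310 / 309.60 = 7.461 mol
n/ν for L = 8.616/1 = 8.616
n/ν for R = 15.25/3 = 5.083
n/ν for B = 7.461/1 = 7.461
Smallest n/ν is R → limiting reagent.
n(J) = (2/3) × 15.25 = 10.17 mol
mass = 10.17 × 248.90 = 2531 g

2530 g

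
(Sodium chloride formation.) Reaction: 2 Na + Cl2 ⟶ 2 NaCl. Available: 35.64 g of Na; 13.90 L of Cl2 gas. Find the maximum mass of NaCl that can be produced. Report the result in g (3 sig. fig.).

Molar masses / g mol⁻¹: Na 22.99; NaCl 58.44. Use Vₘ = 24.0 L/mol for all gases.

67.7 g

n(Na) = 35.64 / 22.99 = 1.550 mol
n(Cl2) = 13.90 / 24.0 = 0.5792 mol
n/ν → Na: 0.7750, Cl2: 0.5792; Cl2 is limiting.
n(NaCl) = (2/1) × 0.5792 = 1.158 mol
mass = 1.158 × 58.44 = 67.67 g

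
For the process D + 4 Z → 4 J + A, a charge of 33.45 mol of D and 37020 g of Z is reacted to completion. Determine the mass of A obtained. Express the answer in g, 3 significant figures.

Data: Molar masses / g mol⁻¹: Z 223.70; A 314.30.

n(D) = 33.45 mol
n(Z) = 37020 / 223.70 = 165.5 mol
n/ν for D = 33.45/1 = 33.45
n/ν for Z = 165.5/4 = 41.38
Smallest n/ν is D → limiting reagent.
n(A) = (1/1) × 33.45 = 33.45 mol
mass = 33.45 × 314.30 = 10510 g

10500 g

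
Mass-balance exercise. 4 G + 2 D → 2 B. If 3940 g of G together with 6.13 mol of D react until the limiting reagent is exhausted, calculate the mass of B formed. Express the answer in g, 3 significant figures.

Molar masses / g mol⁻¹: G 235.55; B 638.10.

n(G) = 3940 / 235.55 = 16.73 mol
n(D) = 6.130 mol
n/ν for G = 16.73/4 = 4.183
n/ν for D = 6.130/2 = 3.065
Smallest n/ν is D → limiting reagent.
n(B) = (2/2) × 6.130 = 6.130 mol
mass = 6.130 × 638.10 = 3912 g

3910 g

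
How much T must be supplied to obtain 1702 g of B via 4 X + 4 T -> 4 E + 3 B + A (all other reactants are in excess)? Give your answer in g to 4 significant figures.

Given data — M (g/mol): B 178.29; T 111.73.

1422 g

n(B) = 1702 / 178.29 = 9.546 mol
n(T) = (4/3) × 9.546 = 12.73 mol
mass = 12.73 × 111.73 = 1422 g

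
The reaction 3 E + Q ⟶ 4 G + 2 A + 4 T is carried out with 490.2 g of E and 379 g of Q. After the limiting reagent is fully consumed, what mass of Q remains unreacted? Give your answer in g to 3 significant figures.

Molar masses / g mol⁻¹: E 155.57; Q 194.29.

n(E) = 490.2 / 155.57 = 3.151 mol
n(Q) = 379.0 / 194.29 = 1.951 mol
n/ν for E = 3.151/3 = 1.050
n/ν for Q = 1.951/1 = 1.951
Smallest n/ν is E → limiting reagent.
Q consumed = (1/3) × 3.151 = 1.050 mol
Q remaining = 1.951 − 1.050 = 0.9010 mol
mass = 0.9010 × 194.29 = 175.1 g

175 g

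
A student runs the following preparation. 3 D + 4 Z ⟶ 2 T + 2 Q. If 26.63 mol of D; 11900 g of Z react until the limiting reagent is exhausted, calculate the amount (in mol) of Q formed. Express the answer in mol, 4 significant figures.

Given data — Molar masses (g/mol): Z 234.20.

17.75 mol

n(D) = 26.63 mol
n(Z) = 11900 / 234.20 = 50.81 mol
n/ν for D = 26.63/3 = 8.877
n/ν for Z = 50.81/4 = 12.70
Smallest n/ν is D → limiting reagent.
n(Q) = (2/3) × 26.63 = 17.75 mol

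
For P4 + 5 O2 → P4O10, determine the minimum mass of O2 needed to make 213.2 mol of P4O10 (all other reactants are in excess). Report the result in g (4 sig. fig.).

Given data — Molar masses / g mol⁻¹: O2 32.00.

n(P4O10) = 213.2 mol
n(O2) = (5/1) × 213.2 = 1066 mol
mass = 1066 × 32.00 = 34110 g

34110 g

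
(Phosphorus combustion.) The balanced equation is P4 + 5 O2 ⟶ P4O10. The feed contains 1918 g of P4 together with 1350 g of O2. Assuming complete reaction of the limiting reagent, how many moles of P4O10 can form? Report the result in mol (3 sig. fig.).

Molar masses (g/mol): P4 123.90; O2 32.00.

8.44 mol

n(P4) = 1918 / 123.90 = 15.48 mol
n(O2) = 1350 / 32.00 = 42.19 mol
n/ν → P4: 15.48, O2: 8.438; O2 is limiting.
n(P4O10) = (1/5) × 42.19 = 8.438 mol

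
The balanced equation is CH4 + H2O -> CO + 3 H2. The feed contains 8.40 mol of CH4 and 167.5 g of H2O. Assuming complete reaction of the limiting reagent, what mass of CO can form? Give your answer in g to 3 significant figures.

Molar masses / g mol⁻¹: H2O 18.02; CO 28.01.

n(CH4) = 8.400 mol
n(H2O) = 167.5 / 18.02 = 9.295 mol
n/ν → CH4: 8.400, H2O: 9.295; CH4 is limiting.
n(CO) = (1/1) × 8.400 = 8.400 mol
mass = 8.400 × 28.01 = 235.3 g

235 g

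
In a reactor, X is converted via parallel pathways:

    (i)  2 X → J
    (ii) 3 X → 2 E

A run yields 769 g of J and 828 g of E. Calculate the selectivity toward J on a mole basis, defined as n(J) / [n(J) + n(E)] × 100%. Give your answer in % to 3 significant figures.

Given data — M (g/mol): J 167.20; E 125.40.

41.1 %

n(J) = 769 / 167.20 = 4.599 mol
n(E) = 828 / 125.40 = 6.603 mol
selectivity = 4.599/(4.599+6.603) × 100 = 41.06 %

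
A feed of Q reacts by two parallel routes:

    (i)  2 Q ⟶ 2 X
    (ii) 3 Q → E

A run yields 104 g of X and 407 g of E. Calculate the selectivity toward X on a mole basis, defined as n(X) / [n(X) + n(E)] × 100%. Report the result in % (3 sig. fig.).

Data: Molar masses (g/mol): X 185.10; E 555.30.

43.4 %

n(X) = 104 / 185.10 = 0.5619 mol
n(E) = 407 / 555.30 = 0.7329 mol
selectivity = 0.5619/(0.5619+0.7329) × 100 = 43.40 %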